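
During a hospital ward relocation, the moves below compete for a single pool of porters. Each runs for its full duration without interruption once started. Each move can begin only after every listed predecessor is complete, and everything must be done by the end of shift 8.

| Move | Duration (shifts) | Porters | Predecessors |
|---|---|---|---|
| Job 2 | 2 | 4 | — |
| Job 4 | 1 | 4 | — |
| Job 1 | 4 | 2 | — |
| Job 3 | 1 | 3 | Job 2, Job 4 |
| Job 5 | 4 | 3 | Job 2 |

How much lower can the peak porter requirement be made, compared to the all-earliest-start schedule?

5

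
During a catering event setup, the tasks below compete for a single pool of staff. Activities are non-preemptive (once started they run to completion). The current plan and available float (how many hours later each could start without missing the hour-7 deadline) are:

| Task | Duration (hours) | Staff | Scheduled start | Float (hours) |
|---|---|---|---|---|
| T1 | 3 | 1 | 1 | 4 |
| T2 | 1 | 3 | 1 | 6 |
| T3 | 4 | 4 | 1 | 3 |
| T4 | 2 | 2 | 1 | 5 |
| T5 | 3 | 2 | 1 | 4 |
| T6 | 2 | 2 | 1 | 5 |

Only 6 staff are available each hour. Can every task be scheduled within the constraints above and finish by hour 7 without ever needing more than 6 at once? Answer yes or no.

Schedule T1@1, T2@1, T3@2, T4@6, T5@4, T6@6: h1:4  h2:5  h3:5  h4:6  h5:6  h6:6  h7:4 — peak 6 ≤ 6.

yes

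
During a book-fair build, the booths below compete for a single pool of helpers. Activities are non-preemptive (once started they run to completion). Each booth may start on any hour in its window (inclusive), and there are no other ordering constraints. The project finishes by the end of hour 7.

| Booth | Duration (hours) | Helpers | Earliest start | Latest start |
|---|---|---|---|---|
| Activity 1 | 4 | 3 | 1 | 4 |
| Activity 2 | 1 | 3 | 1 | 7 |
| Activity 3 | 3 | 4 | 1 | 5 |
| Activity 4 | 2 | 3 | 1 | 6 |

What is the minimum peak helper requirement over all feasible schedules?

6

Early-start (Activity 1@1, Activity 2@1, Activity 3@1, Activity 4@1) gives peak 13: h1:13  h2:10  h3:7  h4:3  h5:0  h6:0  h7:0.
Shift Activity 3→5, Activity 4→2.
Schedule Activity 1@1, Activity 2@1, Activity 3@5, Activity 4@2: h1:6  h2:6  h3:6  h4:3  h5:4  h6:4  h7:4 — peak 6.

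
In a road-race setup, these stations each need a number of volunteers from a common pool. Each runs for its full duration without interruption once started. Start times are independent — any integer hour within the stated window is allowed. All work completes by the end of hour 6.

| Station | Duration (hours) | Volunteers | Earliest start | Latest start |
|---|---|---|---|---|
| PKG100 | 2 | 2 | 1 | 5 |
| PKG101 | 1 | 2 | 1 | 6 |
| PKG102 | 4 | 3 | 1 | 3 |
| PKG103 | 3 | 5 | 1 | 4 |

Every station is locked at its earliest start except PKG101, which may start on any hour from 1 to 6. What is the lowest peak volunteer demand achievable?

PKG101@1: h1:12  h2:10  h3:8  h4:3  h5:0  h6:0 → peak 12
PKG101@2: h1:10  h2:12  h3:8  h4:3  h5:0  h6:0 → peak 12
PKG101@3: h1:10  h2:10  h3:10  h4:3  h5:0  h6:0 → peak 10
PKG101@4: h1:10  h2:10  h3:8  h4:5  h5:0  h6:0 → peak 10
PKG101@5: h1:10  h2:10  h3:8  h4:3  h5:2  h6:0 → peak 10
PKG101@6: h1:10  h2:10  h3:8  h4:3  h5:0  h6:2 → peak 10
Best is PKG101@3, peak 10.

10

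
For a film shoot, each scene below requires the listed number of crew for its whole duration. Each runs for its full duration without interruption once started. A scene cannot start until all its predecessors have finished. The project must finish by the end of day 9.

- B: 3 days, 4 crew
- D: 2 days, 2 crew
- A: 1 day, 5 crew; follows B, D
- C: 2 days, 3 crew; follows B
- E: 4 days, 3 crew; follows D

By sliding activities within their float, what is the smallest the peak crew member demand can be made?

Early-start (B@1, D@1, A@4, C@4, E@3) gives peak 11: d1:6  d2:6  d3:7  d4:11  d5:6  d6:3  d7:0  d8:0  d9:0.
Shift C→5, E→5.
Schedule B@1, D@1, A@4, C@5, E@5: d1:6  d2:6  d3:4  d4:5  d5:6  d6:6  d7:3  d8:3  d9:0 — peak 6.

6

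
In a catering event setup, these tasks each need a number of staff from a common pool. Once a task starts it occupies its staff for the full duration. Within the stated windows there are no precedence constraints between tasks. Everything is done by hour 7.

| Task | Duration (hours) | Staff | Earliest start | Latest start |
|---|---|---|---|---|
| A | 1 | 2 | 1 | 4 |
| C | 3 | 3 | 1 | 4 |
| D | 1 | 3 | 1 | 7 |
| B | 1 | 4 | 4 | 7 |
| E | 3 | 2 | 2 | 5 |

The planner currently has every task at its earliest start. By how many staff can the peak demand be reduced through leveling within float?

Early-start peak: h1:8  h2:5  h3:5  h4:6  h5:0  h6:0  h7:0 ⇒ 8.
Leveled (A@1, C@1, D@4, B@5, E@2): h1:5  h2:5  h3:5  h4:5  h5:4  h6:0  h7:0 ⇒ 5.
Reduction 8 − 5 = 3.

3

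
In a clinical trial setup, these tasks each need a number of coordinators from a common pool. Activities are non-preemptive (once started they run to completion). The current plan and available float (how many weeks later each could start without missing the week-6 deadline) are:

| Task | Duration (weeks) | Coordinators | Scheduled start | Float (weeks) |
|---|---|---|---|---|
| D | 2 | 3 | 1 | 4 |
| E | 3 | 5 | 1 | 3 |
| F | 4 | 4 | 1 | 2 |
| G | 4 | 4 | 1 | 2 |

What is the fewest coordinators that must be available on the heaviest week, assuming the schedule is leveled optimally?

13

Early-start (D@1, E@1, F@1, G@1) gives peak 16: w1:16  w2:16  w3:13  w4:8  w5:0  w6:0.
Shift G→3.
Schedule D@1, E@1, F@1, G@3: w1:12  w2:12  w3:13  w4:8  w5:4  w6:4 — peak 13.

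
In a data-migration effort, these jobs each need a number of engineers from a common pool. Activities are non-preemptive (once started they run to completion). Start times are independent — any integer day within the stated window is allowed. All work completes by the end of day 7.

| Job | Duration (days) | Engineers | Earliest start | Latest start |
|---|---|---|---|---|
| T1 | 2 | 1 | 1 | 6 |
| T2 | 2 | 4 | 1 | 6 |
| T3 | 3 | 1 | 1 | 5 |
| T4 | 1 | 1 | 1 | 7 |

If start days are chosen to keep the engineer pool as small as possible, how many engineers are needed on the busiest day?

Early-start (T1@1, T2@1, T3@1, T4@1) gives peak 7: d1:7  d2:6  d3:1  d4:0  d5:0  d6:0  d7:0.
Shift T2→3, T3→5.
Schedule T1@1, T2@3, T3@5, T4@1: d1:2  d2:1  d3:4  d4:4  d5:1  d6:1  d7:1 — peak 4.

4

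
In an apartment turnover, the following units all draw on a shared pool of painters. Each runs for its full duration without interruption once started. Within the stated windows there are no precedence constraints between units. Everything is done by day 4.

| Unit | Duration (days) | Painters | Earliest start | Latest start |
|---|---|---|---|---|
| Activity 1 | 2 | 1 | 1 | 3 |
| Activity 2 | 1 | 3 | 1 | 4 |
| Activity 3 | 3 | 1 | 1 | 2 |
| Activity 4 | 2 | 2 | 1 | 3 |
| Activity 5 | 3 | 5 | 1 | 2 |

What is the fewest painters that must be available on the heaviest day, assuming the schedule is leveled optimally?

Early-start (Activity 1@1, Activity 2@1, Activity 3@1, Activity 4@1, Activity 5@1) gives peak 12: d1:12  d2:9  d3:6  d4:0.
Shift Activity 4→3, Activity 5→2.
Schedule Activity 1@1, Activity 2@1, Activity 3@1, Activity 4@3, Activity 5@2: d1:5  d2:7  d3:8  d4:7 — peak 8.

8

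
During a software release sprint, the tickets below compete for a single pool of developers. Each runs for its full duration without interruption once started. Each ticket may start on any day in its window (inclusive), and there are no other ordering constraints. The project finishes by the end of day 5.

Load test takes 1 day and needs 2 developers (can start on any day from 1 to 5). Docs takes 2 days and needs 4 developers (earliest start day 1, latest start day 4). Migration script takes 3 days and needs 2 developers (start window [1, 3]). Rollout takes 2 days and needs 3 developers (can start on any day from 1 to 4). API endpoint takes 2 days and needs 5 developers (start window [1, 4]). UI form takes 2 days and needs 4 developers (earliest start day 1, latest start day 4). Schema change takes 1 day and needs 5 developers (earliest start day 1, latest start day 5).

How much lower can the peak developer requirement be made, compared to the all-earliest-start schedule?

16

Early-start peak: d1:25  d2:18  d3:2  d4:0  d5:0 ⇒ 25.
Leveled (Load test@1, Docs@2, Migration script@1, Rollout@2, API endpoint@4, UI form@4, Schema change@1): d1:9  d2:9  d3:9  d4:9  d5:9 ⇒ 9.
Reduction 25 − 9 = 16.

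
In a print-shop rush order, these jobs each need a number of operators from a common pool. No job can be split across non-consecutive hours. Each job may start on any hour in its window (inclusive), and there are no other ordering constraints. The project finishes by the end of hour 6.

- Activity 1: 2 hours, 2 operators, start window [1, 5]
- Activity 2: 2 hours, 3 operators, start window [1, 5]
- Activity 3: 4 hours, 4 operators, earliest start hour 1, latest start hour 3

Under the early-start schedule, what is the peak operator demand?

9

Early-start schedule: Activity 1@1, Activity 2@1, Activity 3@1.
Load per hour: hour 1: 9, hour 2: 9, hour 3: 4, hour 4: 4, hour 5: 0, hour 6: 0.
Peak is 9.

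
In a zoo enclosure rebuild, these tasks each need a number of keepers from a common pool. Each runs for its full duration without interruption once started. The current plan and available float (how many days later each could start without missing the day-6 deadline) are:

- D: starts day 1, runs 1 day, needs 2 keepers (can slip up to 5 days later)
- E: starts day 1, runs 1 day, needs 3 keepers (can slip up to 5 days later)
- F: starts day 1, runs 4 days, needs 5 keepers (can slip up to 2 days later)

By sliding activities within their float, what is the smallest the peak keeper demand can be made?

5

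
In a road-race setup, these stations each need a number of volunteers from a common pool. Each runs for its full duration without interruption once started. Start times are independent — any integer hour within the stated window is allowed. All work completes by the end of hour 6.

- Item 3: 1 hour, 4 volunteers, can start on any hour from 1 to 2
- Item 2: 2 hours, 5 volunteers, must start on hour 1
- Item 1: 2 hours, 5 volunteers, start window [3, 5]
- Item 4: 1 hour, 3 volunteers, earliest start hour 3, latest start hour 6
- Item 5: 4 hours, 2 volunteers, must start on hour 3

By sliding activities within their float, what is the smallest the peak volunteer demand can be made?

Early-start (Item 3@1, Item 2@1, Item 1@3, Item 4@3, Item 5@3) gives peak 10: h1:9  h2:5  h3:10  h4:7  h5:2  h6:2.
Shift Item 4→5.
Schedule Item 3@1, Item 2@1, Item 1@3, Item 4@5, Item 5@3: h1:9  h2:5  h3:7  h4:7  h5:5  h6:2 — peak 9.
No arrangement of the 24 feasible schedules does better.

9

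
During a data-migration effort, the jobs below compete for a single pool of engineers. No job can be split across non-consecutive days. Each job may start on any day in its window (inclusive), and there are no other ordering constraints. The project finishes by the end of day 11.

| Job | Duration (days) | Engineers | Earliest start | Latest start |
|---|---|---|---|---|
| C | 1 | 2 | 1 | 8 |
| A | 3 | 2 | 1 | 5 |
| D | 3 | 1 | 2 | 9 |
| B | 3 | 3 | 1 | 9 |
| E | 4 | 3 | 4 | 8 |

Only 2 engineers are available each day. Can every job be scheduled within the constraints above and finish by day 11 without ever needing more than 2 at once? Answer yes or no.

Total engineer-days = 32; over 11 days the average is 32/11 > 2, so some day must exceed 2.

no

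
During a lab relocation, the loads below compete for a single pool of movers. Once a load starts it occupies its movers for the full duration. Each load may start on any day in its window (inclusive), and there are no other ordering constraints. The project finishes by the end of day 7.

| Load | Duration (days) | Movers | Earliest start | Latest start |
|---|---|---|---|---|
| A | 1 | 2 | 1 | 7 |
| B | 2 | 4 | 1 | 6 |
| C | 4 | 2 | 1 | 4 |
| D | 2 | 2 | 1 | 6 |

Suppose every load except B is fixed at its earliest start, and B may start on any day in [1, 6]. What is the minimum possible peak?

B@1: d1:10  d2:8  d3:2  d4:2  d5:0  d6:0  d7:0 → peak 10
B@2: d1:6  d2:8  d3:6  d4:2  d5:0  d6:0  d7:0 → peak 8
B@3: d1:6  d2:4  d3:6  d4:6  d5:0  d6:0  d7:0 → peak 6
B@4: d1:6  d2:4  d3:2  d4:6  d5:4  d6:0  d7:0 → peak 6
B@5: d1:6  d2:4  d3:2  d4:2  d5:4  d6:4  d7:0 → peak 6
B@6: d1:6  d2:4  d3:2  d4:2  d5:0  d6:4  d7:4 → peak 6
Best is B@3, peak 6.

6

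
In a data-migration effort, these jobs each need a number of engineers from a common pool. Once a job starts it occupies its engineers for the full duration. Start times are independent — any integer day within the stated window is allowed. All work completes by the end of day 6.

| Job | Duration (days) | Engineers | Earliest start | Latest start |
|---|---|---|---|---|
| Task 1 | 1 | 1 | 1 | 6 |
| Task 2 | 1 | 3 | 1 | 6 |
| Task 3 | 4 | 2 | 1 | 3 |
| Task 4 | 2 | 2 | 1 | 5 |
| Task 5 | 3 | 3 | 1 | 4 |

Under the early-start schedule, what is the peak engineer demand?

Early-start schedule: Task 1@1, Task 2@1, Task 3@1, Task 4@1, Task 5@1.
Load per day: day 1: 11, day 2: 7, day 3: 5, day 4: 2, day 5: 0, day 6: 0.
Peak is 11.

11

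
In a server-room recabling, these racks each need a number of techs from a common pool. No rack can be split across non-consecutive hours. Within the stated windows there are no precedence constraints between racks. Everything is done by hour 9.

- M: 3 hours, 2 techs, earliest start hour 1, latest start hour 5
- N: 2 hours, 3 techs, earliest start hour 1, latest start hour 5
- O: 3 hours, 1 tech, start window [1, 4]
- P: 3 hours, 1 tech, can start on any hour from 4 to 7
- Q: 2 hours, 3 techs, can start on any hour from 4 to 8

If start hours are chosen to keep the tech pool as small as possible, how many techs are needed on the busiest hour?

4

Early-start (M@1, N@1, O@1, P@4, Q@4) gives peak 6: h1:6  h2:6  h3:3  h4:4  h5:4  h6:1  h7:0  h8:0  h9:0.
Shift N→4, Q→6.
Schedule M@1, N@4, O@1, P@4, Q@6: h1:3  h2:3  h3:3  h4:4  h5:4  h6:4  h7:3  h8:0  h9:0 — peak 4.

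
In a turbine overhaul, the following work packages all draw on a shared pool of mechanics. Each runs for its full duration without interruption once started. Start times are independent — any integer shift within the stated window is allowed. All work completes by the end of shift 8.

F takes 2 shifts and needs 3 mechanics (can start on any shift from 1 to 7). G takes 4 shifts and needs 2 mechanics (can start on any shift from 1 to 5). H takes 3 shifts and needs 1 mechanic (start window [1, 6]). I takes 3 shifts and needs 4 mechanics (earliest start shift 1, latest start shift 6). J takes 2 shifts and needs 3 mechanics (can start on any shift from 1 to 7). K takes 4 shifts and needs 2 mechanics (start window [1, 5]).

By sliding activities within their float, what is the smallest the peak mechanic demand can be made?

6

Early-start (F@1, G@1, H@1, I@1, J@1, K@1) gives peak 15: s1:15  s2:15  s3:9  s4:4  s5:0  s6:0  s7:0  s8:0.
Shift I→4, J→7, K→5.
Schedule F@1, G@1, H@1, I@4, J@7, K@5: s1:6  s2:6  s3:3  s4:6  s5:6  s6:6  s7:5  s8:5 — peak 6.
Total mechanic-shifts = 43 over 8 shifts ⇒ peak ≥ ⌈43/8⌉ = 6, so 6 is optimal.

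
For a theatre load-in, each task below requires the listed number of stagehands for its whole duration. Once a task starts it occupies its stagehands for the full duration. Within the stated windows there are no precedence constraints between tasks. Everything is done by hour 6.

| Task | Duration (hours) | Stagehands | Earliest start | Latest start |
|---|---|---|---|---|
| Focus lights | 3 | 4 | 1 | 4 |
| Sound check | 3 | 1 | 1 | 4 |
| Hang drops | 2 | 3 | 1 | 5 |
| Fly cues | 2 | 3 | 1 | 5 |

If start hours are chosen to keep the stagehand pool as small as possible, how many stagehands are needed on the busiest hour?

Early-start (Focus lights@1, Sound check@1, Hang drops@1, Fly cues@1) gives peak 11: h1:11  h2:11  h3:5  h4:0  h5:0  h6:0.
Shift Hang drops→4, Fly cues→4.
Schedule Focus lights@1, Sound check@1, Hang drops@4, Fly cues@4: h1:5  h2:5  h3:5  h4:6  h5:6  h6:0 — peak 6.

6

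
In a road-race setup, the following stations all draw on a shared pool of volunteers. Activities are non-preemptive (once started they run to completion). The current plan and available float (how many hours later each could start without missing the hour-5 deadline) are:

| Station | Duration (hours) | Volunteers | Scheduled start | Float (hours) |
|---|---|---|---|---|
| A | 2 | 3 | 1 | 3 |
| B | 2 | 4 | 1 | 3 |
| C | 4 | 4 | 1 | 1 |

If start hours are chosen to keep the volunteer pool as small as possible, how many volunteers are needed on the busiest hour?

8

Early-start (A@1, B@1, C@1) gives peak 11: h1:11  h2:11  h3:4  h4:4  h5:0.
Shift B→3.
Schedule A@1, B@3, C@1: h1:7  h2:7  h3:8  h4:8  h5:0 — peak 8.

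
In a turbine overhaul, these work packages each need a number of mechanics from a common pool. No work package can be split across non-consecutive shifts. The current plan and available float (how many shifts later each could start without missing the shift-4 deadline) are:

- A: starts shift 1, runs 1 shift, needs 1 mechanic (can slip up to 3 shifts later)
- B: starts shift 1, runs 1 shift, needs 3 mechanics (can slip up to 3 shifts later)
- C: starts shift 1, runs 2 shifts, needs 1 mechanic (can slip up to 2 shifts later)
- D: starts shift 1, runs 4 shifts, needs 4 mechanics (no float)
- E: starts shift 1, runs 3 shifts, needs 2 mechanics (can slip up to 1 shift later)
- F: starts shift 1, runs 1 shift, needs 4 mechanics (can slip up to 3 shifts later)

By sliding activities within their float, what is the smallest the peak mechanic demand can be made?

Early-start (A@1, B@1, C@1, D@1, E@1, F@1) gives peak 15: s1:15  s2:7  s3:6  s4:4.
Shift B→2, C→3, F→4.
Schedule A@1, B@2, C@3, D@1, E@1, F@4: s1:7  s2:9  s3:7  s4:9 — peak 9.

9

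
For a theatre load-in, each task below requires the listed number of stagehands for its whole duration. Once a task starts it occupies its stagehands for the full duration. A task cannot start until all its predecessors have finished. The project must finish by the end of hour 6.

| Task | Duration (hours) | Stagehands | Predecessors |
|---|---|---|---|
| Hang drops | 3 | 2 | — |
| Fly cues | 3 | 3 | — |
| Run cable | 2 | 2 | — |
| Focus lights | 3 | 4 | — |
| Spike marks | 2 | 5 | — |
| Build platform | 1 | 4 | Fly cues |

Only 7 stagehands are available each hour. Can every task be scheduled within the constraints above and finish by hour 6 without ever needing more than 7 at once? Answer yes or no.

no

Total stagehand-hours = 45; over 6 hours the average is 45/6 > 7, so some hour must exceed 7.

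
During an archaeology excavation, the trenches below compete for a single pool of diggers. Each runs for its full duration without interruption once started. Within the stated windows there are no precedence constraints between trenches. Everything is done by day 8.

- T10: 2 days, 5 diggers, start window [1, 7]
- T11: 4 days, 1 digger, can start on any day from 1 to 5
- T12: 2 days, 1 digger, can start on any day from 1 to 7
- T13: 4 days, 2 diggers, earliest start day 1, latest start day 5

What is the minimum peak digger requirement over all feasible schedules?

5

Early-start (T10@1, T11@1, T12@1, T13@1) gives peak 9: d1:9  d2:9  d3:3  d4:3  d5:0  d6:0  d7:0  d8:0.
Shift T11→3, T12→3, T13→3.
Schedule T10@1, T11@3, T12@3, T13@3: d1:5  d2:5  d3:4  d4:4  d5:3  d6:3  d7:0  d8:0 — peak 5.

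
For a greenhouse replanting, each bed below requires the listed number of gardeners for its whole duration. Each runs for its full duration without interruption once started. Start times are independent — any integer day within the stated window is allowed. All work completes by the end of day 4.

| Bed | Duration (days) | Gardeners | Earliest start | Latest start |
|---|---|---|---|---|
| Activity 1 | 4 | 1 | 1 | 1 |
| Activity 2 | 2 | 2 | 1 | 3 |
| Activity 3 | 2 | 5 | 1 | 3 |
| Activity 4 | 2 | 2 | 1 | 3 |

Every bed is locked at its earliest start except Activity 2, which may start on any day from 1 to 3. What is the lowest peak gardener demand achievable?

8

Activity 2@1: d1:10  d2:10  d3:1  d4:1 → peak 10
Activity 2@2: d1:8  d2:10  d3:3  d4:1 → peak 10
Activity 2@3: d1:8  d2:8  d3:3  d4:3 → peak 8
Best is Activity 2@3, peak 8.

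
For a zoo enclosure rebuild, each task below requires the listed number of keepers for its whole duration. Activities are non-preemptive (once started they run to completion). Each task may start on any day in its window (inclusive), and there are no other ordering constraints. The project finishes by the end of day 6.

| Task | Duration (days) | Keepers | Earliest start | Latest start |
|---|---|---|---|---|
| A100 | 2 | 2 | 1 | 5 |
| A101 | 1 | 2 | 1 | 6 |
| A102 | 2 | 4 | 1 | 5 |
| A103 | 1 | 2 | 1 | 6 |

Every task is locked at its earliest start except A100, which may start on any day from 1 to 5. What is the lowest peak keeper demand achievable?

8

A100@1: d1:10  d2:6  d3:0  d4:0  d5:0  d6:0 → peak 10
A100@2: d1:8  d2:6  d3:2  d4:0  d5:0  d6:0 → peak 8
A100@3: d1:8  d2:4  d3:2  d4:2  d5:0  d6:0 → peak 8
A100@4: d1:8  d2:4  d3:0  d4:2  d5:2  d6:0 → peak 8
A100@5: d1:8  d2:4  d3:0  d4:0  d5:2  d6:2 → peak 8
Best is A100@2, peak 8.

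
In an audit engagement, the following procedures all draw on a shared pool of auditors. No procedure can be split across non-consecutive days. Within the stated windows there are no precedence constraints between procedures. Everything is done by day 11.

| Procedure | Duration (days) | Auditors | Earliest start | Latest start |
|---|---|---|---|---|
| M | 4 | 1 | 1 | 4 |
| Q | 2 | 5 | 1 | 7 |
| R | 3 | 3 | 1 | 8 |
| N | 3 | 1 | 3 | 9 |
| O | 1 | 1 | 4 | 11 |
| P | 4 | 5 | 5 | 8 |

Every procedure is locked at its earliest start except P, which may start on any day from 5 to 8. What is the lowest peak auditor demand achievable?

P@5: d1:9  d2:9  d3:5  d4:3  d5:6  d6:5  d7:5  d8:5  d9:0  d10:0  d11:0 → peak 9
P@6: d1:9  d2:9  d3:5  d4:3  d5:1  d6:5  d7:5  d8:5  d9:5  d10:0  d11:0 → peak 9
P@7: d1:9  d2:9  d3:5  d4:3  d5:1  d6:0  d7:5  d8:5  d9:5  d10:5  d11:0 → peak 9
P@8: d1:9  d2:9  d3:5  d4:3  d5:1  d6:0  d7:0  d8:5  d9:5  d10:5  d11:5 → peak 9
Best is P@5, peak 9.

9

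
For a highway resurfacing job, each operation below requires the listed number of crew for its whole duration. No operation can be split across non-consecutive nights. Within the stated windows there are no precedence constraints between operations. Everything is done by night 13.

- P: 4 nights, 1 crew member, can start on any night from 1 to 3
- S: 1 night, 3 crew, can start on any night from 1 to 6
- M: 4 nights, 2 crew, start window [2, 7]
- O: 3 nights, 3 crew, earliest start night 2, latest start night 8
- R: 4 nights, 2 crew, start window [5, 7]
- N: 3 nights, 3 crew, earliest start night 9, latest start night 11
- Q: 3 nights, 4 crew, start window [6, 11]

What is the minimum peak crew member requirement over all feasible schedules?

Schedule P@1, S@1, M@2, O@2, R@5, N@9, Q@6: n1:4  n2:6  n3:6  n4:6  n5:4  n6:6  n7:6  n8:6  n9:3  n10:3  n11:3  n12:0  n13:0 — peak 6.

6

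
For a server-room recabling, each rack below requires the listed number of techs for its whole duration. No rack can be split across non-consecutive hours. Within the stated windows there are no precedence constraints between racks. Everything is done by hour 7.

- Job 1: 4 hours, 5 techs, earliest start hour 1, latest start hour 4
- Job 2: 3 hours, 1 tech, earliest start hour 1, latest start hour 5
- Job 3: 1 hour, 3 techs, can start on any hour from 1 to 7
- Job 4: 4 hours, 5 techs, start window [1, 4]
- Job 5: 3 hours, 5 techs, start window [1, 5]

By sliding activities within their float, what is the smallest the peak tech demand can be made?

10

Early-start (Job 1@1, Job 2@1, Job 3@1, Job 4@1, Job 5@1) gives peak 19: h1:19  h2:16  h3:16  h4:10  h5:0  h6:0  h7:0.
Shift Job 4→4, Job 5→5.
Schedule Job 1@1, Job 2@1, Job 3@1, Job 4@4, Job 5@5: h1:9  h2:6  h3:6  h4:10  h5:10  h6:10  h7:10 — peak 10.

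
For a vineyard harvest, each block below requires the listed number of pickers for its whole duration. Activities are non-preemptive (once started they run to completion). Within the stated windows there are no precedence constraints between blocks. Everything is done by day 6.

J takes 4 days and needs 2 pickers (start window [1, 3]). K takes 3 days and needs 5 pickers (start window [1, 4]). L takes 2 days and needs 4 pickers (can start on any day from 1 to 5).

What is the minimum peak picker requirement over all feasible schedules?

7

Early-start (J@1, K@1, L@1) gives peak 11: d1:11  d2:11  d3:7  d4:2  d5:0  d6:0.
Shift L→4.
Schedule J@1, K@1, L@4: d1:7  d2:7  d3:7  d4:6  d5:4  d6:0 — peak 7.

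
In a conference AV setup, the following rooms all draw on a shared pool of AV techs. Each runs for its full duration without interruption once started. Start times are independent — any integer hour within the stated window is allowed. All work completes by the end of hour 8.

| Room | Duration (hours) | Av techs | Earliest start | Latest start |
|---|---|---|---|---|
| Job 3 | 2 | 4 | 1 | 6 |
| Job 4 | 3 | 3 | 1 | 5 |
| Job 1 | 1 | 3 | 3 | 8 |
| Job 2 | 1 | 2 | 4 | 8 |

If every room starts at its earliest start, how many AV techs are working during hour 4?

2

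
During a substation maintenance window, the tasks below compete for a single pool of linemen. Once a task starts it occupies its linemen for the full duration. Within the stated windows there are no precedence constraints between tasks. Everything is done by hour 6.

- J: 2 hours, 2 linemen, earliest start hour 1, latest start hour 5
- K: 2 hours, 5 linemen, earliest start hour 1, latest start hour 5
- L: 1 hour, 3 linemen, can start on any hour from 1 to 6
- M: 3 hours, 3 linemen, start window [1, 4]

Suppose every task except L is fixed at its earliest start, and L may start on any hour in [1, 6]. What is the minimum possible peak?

10

L@1: h1:13  h2:10  h3:3  h4:0  h5:0  h6:0 → peak 13
L@2: h1:10  h2:13  h3:3  h4:0  h5:0  h6:0 → peak 13
L@3: h1:10  h2:10  h3:6  h4:0  h5:0  h6:0 → peak 10
L@4: h1:10  h2:10  h3:3  h4:3  h5:0  h6:0 → peak 10
L@5: h1:10  h2:10  h3:3  h4:0  h5:3  h6:0 → peak 10
L@6: h1:10  h2:10  h3:3  h4:0  h5:0  h6:3 → peak 10
Best is L@3, peak 10.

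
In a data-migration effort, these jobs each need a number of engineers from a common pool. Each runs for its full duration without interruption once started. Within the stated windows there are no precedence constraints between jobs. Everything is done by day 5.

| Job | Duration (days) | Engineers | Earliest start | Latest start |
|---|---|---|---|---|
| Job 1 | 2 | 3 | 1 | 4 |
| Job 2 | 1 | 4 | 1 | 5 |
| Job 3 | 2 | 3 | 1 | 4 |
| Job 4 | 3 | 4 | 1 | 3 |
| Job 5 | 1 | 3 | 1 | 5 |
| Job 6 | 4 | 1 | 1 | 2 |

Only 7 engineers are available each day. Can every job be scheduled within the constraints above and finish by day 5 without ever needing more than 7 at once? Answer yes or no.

no

The minimum achievable peak is 8; 7 < 8, so no feasible schedule stays within the cap.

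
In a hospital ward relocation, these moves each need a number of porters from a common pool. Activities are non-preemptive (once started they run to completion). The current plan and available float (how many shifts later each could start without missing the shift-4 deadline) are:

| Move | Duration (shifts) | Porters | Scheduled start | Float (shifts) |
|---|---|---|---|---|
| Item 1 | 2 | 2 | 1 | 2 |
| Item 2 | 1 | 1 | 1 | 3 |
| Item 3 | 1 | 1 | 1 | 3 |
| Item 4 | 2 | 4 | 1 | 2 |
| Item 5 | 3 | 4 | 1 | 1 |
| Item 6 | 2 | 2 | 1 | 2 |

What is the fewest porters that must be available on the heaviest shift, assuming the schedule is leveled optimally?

Early-start (Item 1@1, Item 2@1, Item 3@1, Item 4@1, Item 5@1, Item 6@1) gives peak 14: s1:14  s2:12  s3:4  s4:0.
Shift Item 4→3, Item 5→2.
Schedule Item 1@1, Item 2@1, Item 3@1, Item 4@3, Item 5@2, Item 6@1: s1:6  s2:8  s3:8  s4:8 — peak 8.
Total porter-shifts = 30 over 4 shifts ⇒ peak ≥ ⌈30/4⌉ = 8, so 8 is optimal.

8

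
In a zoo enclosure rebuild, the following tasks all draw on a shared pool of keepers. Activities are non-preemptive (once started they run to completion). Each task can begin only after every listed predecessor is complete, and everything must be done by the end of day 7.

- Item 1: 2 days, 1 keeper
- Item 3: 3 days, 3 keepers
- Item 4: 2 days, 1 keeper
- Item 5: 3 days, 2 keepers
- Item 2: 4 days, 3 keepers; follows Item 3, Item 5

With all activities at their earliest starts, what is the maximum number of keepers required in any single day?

7

Early-start schedule: Item 1@1, Item 3@1, Item 4@1, Item 5@1, Item 2@4.
Load per day: day 1: 7, day 2: 7, day 3: 5, day 4: 3, day 5: 3, day 6: 3, day 7: 3.
Peak is 7.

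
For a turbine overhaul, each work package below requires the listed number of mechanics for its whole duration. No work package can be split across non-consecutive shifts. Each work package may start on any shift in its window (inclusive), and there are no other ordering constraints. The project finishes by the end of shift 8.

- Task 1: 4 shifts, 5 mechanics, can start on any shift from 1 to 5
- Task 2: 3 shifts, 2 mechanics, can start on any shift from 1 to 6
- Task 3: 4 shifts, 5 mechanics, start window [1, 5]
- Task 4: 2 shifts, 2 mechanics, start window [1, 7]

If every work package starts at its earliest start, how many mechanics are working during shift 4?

10

At early start, shift 4 has: Task 1, Task 3.
Demand: 5 + 5 = 10.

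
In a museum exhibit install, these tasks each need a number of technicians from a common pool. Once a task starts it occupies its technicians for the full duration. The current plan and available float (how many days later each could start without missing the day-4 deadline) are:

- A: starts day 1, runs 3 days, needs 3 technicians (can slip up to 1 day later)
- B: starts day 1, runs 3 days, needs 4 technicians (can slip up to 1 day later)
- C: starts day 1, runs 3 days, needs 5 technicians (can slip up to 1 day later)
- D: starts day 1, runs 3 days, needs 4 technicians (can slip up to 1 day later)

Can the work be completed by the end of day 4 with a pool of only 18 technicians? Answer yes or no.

yes

Schedule A@1, B@1, C@1, D@1: d1:16  d2:16  d3:16  d4:0 — peak 16 ≤ 18.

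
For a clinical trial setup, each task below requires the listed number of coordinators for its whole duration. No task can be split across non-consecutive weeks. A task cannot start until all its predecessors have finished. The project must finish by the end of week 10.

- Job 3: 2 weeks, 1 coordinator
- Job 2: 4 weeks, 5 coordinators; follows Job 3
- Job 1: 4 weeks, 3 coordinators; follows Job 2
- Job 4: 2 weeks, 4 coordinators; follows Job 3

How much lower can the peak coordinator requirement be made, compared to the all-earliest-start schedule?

Early-start peak: w1:1  w2:1  w3:9  w4:9  w5:5  w6:5  w7:3  w8:3  w9:3  w10:3 ⇒ 9.
Leveled (Job 3@1, Job 2@3, Job 1@7, Job 4@7): w1:1  w2:1  w3:5  w4:5  w5:5  w6:5  w7:7  w8:7  w9:3  w10:3 ⇒ 7.
Reduction 9 − 7 = 2.

2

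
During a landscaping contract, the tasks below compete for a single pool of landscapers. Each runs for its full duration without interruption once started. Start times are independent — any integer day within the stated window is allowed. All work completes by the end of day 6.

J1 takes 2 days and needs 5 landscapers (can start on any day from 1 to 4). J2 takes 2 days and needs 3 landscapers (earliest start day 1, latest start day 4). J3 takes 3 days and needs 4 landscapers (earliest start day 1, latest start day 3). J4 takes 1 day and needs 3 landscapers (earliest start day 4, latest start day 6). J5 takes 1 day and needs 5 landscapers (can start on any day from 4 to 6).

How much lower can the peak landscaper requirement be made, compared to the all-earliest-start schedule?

5

Early-start peak: d1:12  d2:12  d3:4  d4:8  d5:0  d6:0 ⇒ 12.
Leveled (J1@1, J2@3, J3@3, J4@5, J5@6): d1:5  d2:5  d3:7  d4:7  d5:7  d6:5 ⇒ 7.
Reduction 12 − 7 = 5.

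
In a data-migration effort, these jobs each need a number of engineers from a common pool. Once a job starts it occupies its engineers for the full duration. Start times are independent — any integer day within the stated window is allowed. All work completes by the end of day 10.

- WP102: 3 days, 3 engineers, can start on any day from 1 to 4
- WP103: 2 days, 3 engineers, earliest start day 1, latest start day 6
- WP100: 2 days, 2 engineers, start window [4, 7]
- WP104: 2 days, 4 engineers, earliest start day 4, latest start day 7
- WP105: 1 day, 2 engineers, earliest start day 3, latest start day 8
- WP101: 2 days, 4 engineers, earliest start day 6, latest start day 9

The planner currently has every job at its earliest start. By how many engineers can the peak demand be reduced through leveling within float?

Early-start peak: d1:6  d2:6  d3:5  d4:6  d5:6  d6:4  d7:4  d8:0  d9:0  d10:0 ⇒ 6.
Leveled (WP102@1, WP103@4, WP100@4, WP104@6, WP105@3, WP101@8): d1:3  d2:3  d3:5  d4:5  d5:5  d6:4  d7:4  d8:4  d9:4  d10:0 ⇒ 5.
Reduction 6 − 5 = 1.

1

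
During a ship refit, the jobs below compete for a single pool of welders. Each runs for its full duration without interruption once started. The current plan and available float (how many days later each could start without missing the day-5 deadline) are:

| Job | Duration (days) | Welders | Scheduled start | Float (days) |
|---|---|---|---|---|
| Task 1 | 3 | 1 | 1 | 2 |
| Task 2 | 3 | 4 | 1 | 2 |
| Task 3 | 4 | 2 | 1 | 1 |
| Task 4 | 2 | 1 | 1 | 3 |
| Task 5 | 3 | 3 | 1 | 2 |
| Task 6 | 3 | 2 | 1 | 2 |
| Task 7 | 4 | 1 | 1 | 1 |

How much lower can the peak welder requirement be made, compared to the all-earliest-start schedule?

1

Early-start peak: d1:14  d2:14  d3:13  d4:3  d5:0 ⇒ 14.
Leveled (Task 1@1, Task 2@1, Task 3@1, Task 4@1, Task 5@1, Task 6@3, Task 7@1): d1:12  d2:12  d3:13  d4:5  d5:2 ⇒ 13.
Reduction 14 − 13 = 1.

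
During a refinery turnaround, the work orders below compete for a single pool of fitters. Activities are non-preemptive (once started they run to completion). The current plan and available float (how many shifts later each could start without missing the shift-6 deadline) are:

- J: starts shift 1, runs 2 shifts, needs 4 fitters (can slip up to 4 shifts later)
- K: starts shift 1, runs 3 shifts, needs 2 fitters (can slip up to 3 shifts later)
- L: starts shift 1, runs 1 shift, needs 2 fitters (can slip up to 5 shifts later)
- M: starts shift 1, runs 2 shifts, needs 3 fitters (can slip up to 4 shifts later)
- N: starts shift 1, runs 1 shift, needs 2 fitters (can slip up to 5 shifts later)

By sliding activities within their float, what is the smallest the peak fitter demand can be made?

Early-start (J@1, K@1, L@1, M@1, N@1) gives peak 13: s1:13  s2:9  s3:2  s4:0  s5:0  s6:0.
Shift K→3, L→3, M→4, N→6.
Schedule J@1, K@3, L@3, M@4, N@6: s1:4  s2:4  s3:4  s4:5  s5:5  s6:2 — peak 5.

5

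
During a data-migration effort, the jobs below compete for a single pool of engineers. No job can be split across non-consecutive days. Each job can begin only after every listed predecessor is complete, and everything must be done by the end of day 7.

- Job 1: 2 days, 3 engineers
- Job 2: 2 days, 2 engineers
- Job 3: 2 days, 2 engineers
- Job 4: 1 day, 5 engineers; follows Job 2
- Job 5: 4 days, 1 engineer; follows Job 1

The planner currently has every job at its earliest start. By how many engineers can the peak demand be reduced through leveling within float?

2

Early-start peak: d1:7  d2:7  d3:6  d4:1  d5:1  d6:1  d7:0 ⇒ 7.
Leveled (Job 1@1, Job 2@1, Job 3@3, Job 4@7, Job 5@3): d1:5  d2:5  d3:3  d4:3  d5:1  d6:1  d7:5 ⇒ 5.
Reduction 7 − 5 = 2.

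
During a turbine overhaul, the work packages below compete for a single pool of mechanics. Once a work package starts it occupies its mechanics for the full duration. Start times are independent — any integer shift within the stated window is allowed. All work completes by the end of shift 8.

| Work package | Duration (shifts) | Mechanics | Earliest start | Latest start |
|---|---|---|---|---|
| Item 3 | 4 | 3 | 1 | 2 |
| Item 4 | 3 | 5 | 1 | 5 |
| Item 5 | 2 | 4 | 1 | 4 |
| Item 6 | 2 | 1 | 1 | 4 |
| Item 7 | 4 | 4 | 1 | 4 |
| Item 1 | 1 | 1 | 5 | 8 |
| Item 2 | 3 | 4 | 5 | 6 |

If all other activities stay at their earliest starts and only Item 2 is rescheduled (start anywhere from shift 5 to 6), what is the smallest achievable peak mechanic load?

Item 2@5: s1:17  s2:17  s3:12  s4:7  s5:5  s6:4  s7:4  s8:0 → peak 17
Item 2@6: s1:17  s2:17  s3:12  s4:7  s5:1  s6:4  s7:4  s8:4 → peak 17
Best is Item 2@5, peak 17.

17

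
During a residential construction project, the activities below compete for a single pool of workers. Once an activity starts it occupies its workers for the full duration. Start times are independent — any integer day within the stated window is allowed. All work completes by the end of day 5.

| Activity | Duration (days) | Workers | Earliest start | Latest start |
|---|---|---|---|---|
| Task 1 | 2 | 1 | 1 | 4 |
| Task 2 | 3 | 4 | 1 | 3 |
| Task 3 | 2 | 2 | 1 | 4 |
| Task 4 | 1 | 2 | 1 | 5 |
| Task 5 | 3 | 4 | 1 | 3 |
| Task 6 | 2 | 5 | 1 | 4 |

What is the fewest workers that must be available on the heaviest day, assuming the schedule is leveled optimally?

Early-start (Task 1@1, Task 2@1, Task 3@1, Task 4@1, Task 5@1, Task 6@1) gives peak 18: d1:18  d2:16  d3:8  d4:0  d5:0.
Shift Task 5→3, Task 6→4.
Schedule Task 1@1, Task 2@1, Task 3@1, Task 4@1, Task 5@3, Task 6@4: d1:9  d2:7  d3:8  d4:9  d5:9 — peak 9.
Total worker-days = 42 over 5 days ⇒ peak ≥ ⌈42/5⌉ = 9, so 9 is optimal.

9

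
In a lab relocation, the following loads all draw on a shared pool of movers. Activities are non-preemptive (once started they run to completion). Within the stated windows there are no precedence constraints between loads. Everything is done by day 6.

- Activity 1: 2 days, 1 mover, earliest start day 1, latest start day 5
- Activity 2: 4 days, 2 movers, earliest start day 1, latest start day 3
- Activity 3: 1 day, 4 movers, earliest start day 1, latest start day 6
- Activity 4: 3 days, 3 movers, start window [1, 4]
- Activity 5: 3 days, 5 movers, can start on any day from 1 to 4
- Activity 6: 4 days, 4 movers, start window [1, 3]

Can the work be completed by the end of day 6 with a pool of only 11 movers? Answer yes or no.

yes

Schedule Activity 1@1, Activity 2@1, Activity 3@1, Activity 4@1, Activity 5@4, Activity 6@2: d1:10  d2:10  d3:9  d4:11  d5:9  d6:5 — peak 11 ≤ 11.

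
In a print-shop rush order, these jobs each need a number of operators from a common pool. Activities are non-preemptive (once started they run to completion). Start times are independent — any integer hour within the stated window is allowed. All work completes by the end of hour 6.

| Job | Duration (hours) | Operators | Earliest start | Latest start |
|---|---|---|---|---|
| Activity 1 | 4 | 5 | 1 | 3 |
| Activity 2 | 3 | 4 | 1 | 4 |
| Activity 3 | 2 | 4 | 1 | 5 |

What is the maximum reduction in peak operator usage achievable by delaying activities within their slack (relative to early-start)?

Early-start peak: h1:13  h2:13  h3:9  h4:5  h5:0  h6:0 ⇒ 13.
Leveled (Activity 1@1, Activity 2@1, Activity 3@4): h1:9  h2:9  h3:9  h4:9  h5:4  h6:0 ⇒ 9.
Reduction 13 − 9 = 4.

4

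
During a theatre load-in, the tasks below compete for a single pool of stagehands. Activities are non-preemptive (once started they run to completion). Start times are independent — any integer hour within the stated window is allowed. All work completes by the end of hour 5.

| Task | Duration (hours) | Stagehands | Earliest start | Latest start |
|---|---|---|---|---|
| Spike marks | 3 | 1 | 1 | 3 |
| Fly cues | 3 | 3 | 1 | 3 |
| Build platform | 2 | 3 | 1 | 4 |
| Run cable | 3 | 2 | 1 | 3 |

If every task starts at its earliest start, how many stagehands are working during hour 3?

6

At early start, hour 3 has: Spike marks, Fly cues, Run cable.
Demand: 1 + 3 + 2 = 6.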